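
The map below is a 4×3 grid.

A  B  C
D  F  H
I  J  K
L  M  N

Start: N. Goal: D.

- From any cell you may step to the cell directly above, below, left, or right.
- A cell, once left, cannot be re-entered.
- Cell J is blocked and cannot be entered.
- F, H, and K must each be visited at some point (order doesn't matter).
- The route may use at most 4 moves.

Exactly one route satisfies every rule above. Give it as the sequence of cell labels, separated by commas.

The 4-move cap with required stops at F, H, K leaves no slack for detours.
Route from N: up 2 to H, left 2 to D — 4 moves in all.
Check: all required cells visited; 4 ≤ 4 moves.

N, K, H, F, D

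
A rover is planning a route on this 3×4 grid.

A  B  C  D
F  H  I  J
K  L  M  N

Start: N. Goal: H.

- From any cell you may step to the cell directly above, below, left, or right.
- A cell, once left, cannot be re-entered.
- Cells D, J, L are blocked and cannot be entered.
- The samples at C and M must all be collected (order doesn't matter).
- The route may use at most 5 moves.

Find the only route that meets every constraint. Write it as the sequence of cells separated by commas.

N, M, I, C, B, H

Any route must reach C and M and still end at H within 5 moves, so the order of the required stops is forced.
Route from N: left 1 to M, up 2 to C, left 1 to B, down 1 to H — 5 moves in all.
Check: all required cells visited; 5 ≤ 5 moves.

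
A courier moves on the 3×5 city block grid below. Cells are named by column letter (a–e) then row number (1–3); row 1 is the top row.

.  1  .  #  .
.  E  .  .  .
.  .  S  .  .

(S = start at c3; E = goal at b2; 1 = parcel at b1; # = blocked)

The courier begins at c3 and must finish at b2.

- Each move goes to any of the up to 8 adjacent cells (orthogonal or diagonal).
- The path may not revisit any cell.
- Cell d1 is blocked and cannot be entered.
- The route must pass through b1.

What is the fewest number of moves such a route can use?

Any route passes through b1 somewhere between c3 and b2. Summing Chebyshev distances along the two legs (c3 → b1 → b2) gives a lower bound of 2 + 1 = 3 moves.
A route of 3 moves achieves this: c3 → c2 → b1 → b2.
Since 3 matches the lower bound, it is optimal.

3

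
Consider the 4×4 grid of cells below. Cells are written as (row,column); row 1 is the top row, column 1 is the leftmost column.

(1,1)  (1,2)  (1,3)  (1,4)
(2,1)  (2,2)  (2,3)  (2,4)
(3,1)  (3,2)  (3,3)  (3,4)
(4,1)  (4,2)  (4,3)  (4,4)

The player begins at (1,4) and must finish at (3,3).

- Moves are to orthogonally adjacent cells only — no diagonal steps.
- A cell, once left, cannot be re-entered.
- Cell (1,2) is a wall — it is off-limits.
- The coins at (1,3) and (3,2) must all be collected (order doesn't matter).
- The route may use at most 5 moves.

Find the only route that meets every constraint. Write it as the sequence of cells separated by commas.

The budget equals the shortest possible length, so every move has to be on a shortest route through the required cells.
Route from (1,4): left 1 to (1,3), down 1 to (2,3), left 1 to (2,2), down 1 to (3,2), right 1 to (3,3) — 5 moves in all.
Check: all required cells visited; 5 ≤ 5 moves.

(1,4), (1,3), (2,3), (2,2), (3,2), (3,3)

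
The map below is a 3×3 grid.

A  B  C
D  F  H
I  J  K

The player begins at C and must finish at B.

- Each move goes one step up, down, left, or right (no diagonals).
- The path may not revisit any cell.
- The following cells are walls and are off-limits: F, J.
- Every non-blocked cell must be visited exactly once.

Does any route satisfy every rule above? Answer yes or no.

no

Cell I has only one open neighbour but is neither the start nor the goal, so a Hamiltonian route would have to both enter and leave it through the same neighbour — impossible without revisiting.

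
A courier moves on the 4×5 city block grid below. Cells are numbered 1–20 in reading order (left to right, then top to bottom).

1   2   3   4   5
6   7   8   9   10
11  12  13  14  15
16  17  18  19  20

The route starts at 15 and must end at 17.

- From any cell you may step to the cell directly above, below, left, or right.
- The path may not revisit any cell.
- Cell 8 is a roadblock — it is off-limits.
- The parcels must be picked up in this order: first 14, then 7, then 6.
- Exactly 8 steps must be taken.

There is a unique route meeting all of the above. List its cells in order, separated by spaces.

15 14 13 12 7 6 11 16 17

The waypoints must appear in the order 14, 7, 6, with no cell reused.
Route from 15: left 3 to 12, up 1 to 7, left 1 to 6, down 2 to 16, right 1 to 17 — 8 moves in all.
Check: order respected (14 at step 1, 7 at step 4, 6 at step 5); 8 moves as required.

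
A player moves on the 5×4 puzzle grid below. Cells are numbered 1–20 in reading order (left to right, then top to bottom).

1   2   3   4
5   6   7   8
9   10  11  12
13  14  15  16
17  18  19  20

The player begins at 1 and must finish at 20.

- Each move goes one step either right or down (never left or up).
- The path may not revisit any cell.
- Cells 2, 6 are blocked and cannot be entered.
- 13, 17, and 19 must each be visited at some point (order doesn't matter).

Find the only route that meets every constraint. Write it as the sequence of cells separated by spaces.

1 5 9 13 17 18 19 20

Moves only go right or down, so the column and row indices never decrease.
Route from 1: 4× down (reaching 17), 3× right (reaching 20) — 7 moves in all.
Check: all required cells visited.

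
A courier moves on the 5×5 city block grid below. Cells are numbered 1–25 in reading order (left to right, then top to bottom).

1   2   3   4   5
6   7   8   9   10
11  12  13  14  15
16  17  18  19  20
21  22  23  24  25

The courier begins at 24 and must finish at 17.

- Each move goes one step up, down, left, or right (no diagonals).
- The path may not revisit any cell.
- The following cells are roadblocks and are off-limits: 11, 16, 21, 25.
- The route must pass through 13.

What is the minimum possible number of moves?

5

Any route passes through 13 somewhere between 24 and 17. Summing Manhattan distances along the two legs (24 → 13 → 17) gives a lower bound of 3 + 2 = 5 moves.
A route of 5 moves achieves this: 24 → 19 → 14 → 13 → 18 → 17.
Since 5 matches the lower bound, it is optimal.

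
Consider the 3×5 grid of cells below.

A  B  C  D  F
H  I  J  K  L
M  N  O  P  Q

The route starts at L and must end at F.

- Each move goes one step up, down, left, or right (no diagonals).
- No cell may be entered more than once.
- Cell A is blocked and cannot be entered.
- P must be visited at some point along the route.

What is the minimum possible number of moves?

5

Any route passes through P somewhere between L and F. Summing Manhattan distances along the two legs (L → P → F) gives a lower bound of 2 + 3 = 5 moves.
A route of 5 moves achieves this: L → Q → P → K → D → F.
Since 5 matches the lower bound, it is optimal.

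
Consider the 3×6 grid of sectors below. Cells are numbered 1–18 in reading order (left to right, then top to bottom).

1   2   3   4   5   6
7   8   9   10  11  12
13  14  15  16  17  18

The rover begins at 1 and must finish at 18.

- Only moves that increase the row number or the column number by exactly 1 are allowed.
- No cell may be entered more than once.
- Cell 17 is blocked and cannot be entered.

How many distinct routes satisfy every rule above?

6

A right/down-only route from 1 to 18 makes exactly 2 down-moves and 5 right-moves in some order.
With no other constraints that would be C(7,2) = 21 routes.
Subtract routes through each blocked cell (inclusion–exclusion for overlaps): − through 17: 15 → 6.
That gives 6 routes.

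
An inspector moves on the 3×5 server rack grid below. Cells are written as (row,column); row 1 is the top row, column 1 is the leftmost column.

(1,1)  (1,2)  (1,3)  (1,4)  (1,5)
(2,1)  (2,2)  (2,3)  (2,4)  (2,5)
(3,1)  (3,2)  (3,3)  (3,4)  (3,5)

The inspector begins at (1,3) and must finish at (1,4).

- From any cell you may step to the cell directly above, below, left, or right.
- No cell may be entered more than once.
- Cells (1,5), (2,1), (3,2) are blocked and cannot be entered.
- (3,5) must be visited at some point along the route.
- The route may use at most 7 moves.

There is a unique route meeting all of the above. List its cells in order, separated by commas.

The 7-move cap with required stops at (3,5) leaves no slack for detours.
Route from (1,3): 2× down (reaching (3,3)), 2× right (reaching (3,5)), up to (2,5), left to (2,4), up to (1,4) — 7 moves in all.
Check: all required cells visited; 7 ≤ 7 moves.

(1,3), (2,3), (3,3), (3,4), (3,5), (2,5), (2,4), (1,4)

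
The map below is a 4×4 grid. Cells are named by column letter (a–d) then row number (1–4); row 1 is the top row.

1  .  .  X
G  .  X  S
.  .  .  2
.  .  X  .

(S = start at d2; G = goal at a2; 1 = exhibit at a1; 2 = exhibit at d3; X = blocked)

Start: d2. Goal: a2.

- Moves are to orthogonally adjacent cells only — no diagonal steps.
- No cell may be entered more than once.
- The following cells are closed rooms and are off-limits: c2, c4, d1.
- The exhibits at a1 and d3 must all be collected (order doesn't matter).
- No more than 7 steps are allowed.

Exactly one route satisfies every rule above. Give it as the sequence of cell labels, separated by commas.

Any route must reach a1 and d3 and still end at a2 within 7 moves, so the order of the required stops is forced.
Route from d2: down to d3, 2× left (reaching b3), 2× up (reaching b1), left to a1, down to a2 — 7 moves in all.
Check: all required cells visited; 7 ≤ 7 moves.

d2, d3, c3, b3, b2, b1, a1, a2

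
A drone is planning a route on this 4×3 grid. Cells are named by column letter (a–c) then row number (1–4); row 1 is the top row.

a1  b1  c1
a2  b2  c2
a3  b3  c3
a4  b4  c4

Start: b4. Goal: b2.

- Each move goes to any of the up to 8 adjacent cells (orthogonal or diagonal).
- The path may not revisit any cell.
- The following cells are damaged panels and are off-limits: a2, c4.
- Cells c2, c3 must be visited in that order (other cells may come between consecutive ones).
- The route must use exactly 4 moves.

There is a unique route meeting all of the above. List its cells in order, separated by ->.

The waypoints must appear in the order c2, c3, with no cell reused.
Route from b4: up 1 to b3, up-right 1 to c2, down 1 to c3, up-left 1 to b2 — 4 moves in all.
Check: order respected (c2 at step 2, c3 at step 3); 4 moves as required.

b4 -> b3 -> c2 -> c3 -> b2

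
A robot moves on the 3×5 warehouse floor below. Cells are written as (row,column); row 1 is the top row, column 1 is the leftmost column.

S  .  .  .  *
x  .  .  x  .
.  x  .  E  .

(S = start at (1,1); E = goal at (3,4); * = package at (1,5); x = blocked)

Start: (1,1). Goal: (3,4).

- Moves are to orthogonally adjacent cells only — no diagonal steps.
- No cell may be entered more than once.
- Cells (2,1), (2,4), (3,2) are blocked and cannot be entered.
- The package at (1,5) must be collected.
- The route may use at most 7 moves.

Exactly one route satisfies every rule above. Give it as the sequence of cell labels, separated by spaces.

The 7-move cap with required stops at (1,5) leaves no slack for detours.
Route from (1,1): right 4 to (1,5), down 2 to (3,5), left 1 to (3,4) — 7 moves in all.
Check: all required cells visited; 7 ≤ 7 moves.

(1,1) (1,2) (1,3) (1,4) (1,5) (2,5) (3,5) (3,4)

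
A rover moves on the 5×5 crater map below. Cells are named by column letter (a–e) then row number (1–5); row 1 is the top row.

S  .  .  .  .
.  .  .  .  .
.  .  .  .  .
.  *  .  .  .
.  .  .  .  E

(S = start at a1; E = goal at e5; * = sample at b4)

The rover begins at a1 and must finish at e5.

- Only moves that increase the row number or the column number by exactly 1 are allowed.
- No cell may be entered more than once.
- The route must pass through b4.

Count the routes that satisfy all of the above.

A right/down-only route from a1 to e5 makes exactly 4 down-moves and 4 right-moves in some order.
With no other constraints that would be C(8,4) = 70 routes.
Split at b4 and multiply the segment counts: a1→b4: 4; b4→e5: 4; product = 16.
That gives 16 routes.

16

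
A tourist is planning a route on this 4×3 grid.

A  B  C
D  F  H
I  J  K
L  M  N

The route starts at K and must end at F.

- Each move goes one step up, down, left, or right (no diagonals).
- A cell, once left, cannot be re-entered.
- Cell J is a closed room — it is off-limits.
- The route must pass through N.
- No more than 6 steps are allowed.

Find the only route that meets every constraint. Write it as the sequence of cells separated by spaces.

K N M L I D F

The 6-move cap with required stops at N leaves no slack for detours.
Route from K: down 1 to N, left 2 to L, up 2 to D, right 1 to F — 6 moves in all.
Check: all required cells visited; 6 ≤ 6 moves.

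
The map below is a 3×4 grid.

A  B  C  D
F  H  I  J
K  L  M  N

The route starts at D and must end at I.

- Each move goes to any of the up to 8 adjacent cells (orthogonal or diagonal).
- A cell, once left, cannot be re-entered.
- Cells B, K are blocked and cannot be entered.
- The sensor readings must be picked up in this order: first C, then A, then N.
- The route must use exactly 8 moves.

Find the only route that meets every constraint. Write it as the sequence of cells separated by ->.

D -> C -> H -> A -> F -> L -> M -> N -> I

The waypoints must appear in the order C, A, N, with no cell reused.
Route from D: left to C, down-left to H, up-left to A, down to F, down-right to L, 2× right (reaching N), up-left to I — 8 moves in all.
Check: order respected (C at step 1, A at step 3, N at step 7); 8 moves as required.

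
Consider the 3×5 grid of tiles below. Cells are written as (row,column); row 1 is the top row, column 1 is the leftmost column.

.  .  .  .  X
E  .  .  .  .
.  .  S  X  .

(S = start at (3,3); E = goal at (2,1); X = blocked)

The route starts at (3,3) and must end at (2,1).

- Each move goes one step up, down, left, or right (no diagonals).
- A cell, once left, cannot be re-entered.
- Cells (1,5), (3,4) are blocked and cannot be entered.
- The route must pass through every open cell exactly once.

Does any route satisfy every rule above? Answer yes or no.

Cell (3,5) has only one open neighbour but is neither the start nor the goal, so a Hamiltonian route would have to both enter and leave it through the same neighbour — impossible without revisiting.

no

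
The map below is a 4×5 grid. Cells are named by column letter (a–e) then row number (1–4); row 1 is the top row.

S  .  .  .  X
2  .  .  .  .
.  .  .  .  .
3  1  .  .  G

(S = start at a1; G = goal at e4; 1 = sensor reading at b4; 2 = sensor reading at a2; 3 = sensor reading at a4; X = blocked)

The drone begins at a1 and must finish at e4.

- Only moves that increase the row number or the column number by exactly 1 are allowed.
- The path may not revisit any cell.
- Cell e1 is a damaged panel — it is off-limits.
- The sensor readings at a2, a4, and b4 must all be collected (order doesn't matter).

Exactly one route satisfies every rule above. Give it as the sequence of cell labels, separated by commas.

a1, a2, a3, a4, b4, c4, d4, e4

Moves only go right or down, so the column and row indices never decrease.
Route from a1: 3× down (reaching a4), 4× right (reaching e4) — 7 moves in all.
Check: all required cells visited.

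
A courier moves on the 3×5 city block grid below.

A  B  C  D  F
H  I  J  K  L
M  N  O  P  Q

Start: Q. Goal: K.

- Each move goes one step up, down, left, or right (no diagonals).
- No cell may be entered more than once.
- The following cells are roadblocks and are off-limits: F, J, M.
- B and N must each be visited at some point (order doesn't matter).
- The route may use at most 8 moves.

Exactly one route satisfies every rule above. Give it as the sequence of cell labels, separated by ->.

The budget equals the shortest possible length, so every move has to be on a shortest route through the required cells.
Route from Q: left 3 to N, up 2 to B, right 2 to D, down 1 to K — 8 moves in all.
Check: all required cells visited; 8 ≤ 8 moves.

Q -> P -> O -> N -> I -> B -> C -> D -> K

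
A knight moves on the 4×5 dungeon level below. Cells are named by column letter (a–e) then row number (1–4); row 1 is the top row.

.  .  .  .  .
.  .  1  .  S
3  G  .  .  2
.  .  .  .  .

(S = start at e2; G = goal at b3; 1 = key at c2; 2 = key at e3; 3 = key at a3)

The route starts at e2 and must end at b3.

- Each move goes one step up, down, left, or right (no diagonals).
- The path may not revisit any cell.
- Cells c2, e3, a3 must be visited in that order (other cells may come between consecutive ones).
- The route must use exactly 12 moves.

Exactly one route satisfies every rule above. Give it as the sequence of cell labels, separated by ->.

The waypoints must appear in the order c2, e3, a3, with no cell reused.
Route from e2: 2× left (reaching c2), down to c3, 2× right (reaching e3), down to e4, 4× left (reaching a4), up to a3, right to b3 — 12 moves in all.
Check: order respected (1 at step 2, 2 at step 5, 3 at step 11); 12 moves as required.

e2 -> d2 -> c2 -> c3 -> d3 -> e3 -> e4 -> d4 -> c4 -> b4 -> a4 -> a3 -> b3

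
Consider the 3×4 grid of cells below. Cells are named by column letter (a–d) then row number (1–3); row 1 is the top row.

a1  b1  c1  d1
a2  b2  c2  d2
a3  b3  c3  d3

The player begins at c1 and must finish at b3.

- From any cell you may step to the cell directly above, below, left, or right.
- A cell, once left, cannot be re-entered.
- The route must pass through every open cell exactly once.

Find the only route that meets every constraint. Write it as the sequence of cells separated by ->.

Need to visit all 12 open cells exactly once, starting at c1 and ending at b3.
Cell a1 has only two open neighbours (a2 and b1), so the path must pass straight through it: one of those is the cell it's entered from and the other is where it exits.
Route from c1: right 1 to d1, down 2 to d3, left 1 to c3, up 1 to c2, left 1 to b2, up 1 to b1, left 1 to a1, down 2 to a3, right 1 to b3 — 11 moves in all.
Check: all 12 open cells covered.

c1 -> d1 -> d2 -> d3 -> c3 -> c2 -> b2 -> b1 -> a1 -> a2 -> a3 -> b3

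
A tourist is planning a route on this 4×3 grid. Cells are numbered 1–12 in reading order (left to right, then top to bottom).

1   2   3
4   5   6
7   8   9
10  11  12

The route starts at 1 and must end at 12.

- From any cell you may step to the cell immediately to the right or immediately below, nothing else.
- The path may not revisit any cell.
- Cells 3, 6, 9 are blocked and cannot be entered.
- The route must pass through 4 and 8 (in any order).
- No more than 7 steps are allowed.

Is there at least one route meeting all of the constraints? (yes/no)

yes

One route that works: 1 → 4 → 7 → 8 → 11 → 12.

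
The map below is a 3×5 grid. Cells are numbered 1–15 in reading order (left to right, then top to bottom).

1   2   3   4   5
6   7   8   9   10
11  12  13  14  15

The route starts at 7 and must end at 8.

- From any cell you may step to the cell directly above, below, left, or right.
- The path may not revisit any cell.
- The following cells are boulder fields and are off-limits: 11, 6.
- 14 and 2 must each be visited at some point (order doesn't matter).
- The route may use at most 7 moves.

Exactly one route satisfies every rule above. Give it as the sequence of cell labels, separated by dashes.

The 7-move cap with required stops at 14, 2 leaves no slack for detours.
Route from 7: up 1 to 2, right 2 to 4, down 2 to 14, left 1 to 13, up 1 to 8 — 7 moves in all.
Check: all required cells visited; 7 ≤ 7 moves.

7 - 2 - 3 - 4 - 9 - 14 - 13 - 8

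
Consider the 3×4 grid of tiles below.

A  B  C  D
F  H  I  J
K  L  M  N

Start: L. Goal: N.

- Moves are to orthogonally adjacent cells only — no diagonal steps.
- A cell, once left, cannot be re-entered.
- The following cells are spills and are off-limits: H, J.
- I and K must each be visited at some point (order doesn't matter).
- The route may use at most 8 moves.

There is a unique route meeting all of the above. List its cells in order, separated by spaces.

L K F A B C I M N

Any route must reach I and K and still end at N within 8 moves, so the order of the required stops is forced.
Route from L: left to K, 2× up (reaching A), 2× right (reaching C), 2× down (reaching M), right to N — 8 moves in all.
Check: all required cells visited; 8 ≤ 8 moves.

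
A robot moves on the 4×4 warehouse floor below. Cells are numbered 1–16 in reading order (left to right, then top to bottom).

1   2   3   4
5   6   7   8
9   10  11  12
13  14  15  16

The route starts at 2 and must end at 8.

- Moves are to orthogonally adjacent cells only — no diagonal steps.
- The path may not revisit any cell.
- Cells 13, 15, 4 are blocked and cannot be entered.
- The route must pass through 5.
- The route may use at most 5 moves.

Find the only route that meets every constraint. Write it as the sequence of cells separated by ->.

2 -> 1 -> 5 -> 6 -> 7 -> 8

The budget equals the shortest possible length, so every move has to be on a shortest route through the required cells.
Route from 2: left to 1, down to 5, 3× right (reaching 8) — 5 moves in all.
Check: all required cells visited; 5 ≤ 5 moves.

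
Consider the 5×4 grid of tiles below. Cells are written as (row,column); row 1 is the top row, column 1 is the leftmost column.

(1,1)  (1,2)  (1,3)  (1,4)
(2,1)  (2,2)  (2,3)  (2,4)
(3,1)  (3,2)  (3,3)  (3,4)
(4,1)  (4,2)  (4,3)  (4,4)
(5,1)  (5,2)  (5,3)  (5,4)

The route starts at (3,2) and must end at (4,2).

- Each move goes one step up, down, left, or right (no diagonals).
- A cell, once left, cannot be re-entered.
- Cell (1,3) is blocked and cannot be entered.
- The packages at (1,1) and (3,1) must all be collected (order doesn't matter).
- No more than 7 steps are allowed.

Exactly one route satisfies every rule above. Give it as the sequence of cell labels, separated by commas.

Any route must reach (1,1) and (3,1) and still end at (4,2) within 7 moves, so the order of the required stops is forced.
Route from (3,2): 2× up (reaching (1,2)), left to (1,1), 3× down (reaching (4,1)), right to (4,2) — 7 moves in all.
Check: all required cells visited; 7 ≤ 7 moves.

(3,2), (2,2), (1,2), (1,1), (2,1), (3,1), (4,1), (4,2)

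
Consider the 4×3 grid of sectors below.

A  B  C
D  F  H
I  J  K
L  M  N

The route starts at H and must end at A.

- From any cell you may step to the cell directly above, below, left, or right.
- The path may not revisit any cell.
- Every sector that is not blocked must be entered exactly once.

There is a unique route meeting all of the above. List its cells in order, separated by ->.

H -> C -> B -> F -> J -> K -> N -> M -> L -> I -> D -> A

Need to visit all 12 open cells exactly once, starting at H and ending at A.
Cell N has only two open neighbours (K and M), so the path must pass straight through it: one of those is the cell it's entered from and the other is where it exits.
Route from H: up 1 to C, left 1 to B, down 2 to J, right 1 to K, down 1 to N, left 2 to L, up 3 to A — 11 moves in all.
Check: all 12 open cells covered.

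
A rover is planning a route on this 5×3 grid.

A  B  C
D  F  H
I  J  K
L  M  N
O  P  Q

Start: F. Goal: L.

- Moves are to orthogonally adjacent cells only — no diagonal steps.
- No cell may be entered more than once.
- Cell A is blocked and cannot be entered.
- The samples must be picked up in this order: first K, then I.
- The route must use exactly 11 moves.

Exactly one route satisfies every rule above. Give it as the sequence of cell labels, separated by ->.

F -> B -> C -> H -> K -> N -> Q -> P -> M -> J -> I -> L

The waypoints must appear in the order K, I, with no cell reused.
Route from F: up 1 to B, right 1 to C, down 4 to Q, left 1 to P, up 2 to J, left 1 to I, down 1 to L — 11 moves in all.
Check: order respected (K at step 4, I at step 10); 11 moves as required.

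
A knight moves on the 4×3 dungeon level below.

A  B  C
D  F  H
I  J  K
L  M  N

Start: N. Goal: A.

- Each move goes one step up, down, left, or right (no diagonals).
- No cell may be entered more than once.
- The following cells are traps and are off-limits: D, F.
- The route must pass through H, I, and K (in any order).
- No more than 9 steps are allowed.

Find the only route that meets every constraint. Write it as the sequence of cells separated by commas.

The 9-move cap with required stops at H, I, K leaves no slack for detours.
Route from N: left 2 to L, up 1 to I, right 2 to K, up 2 to C, left 2 to A — 9 moves in all.
Check: all required cells visited; 9 ≤ 9 moves.

N, M, L, I, J, K, H, C, B, A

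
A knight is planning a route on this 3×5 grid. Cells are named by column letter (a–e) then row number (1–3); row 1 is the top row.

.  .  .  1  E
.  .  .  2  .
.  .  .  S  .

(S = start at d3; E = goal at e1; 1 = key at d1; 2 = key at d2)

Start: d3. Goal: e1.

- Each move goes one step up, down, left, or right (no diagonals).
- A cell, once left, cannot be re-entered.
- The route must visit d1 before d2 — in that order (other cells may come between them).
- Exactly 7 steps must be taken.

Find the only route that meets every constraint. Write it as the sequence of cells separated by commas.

The waypoints must appear in the order d1, d2, with no cell reused.
Route from d3: left 1 to c3, up 2 to c1, right 1 to d1, down 1 to d2, right 1 to e2, up 1 to e1 — 7 moves in all.
Check: order respected (1 at step 4, 2 at step 5); 7 moves as required.

d3, c3, c2, c1, d1, d2, e2, e1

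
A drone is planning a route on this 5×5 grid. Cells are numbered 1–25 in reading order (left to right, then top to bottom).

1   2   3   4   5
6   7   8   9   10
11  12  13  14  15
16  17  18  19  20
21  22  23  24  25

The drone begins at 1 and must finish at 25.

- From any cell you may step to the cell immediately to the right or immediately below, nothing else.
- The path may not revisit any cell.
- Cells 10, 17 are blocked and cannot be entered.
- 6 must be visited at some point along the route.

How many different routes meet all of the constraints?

A right/down-only route from 1 to 25 makes exactly 4 down-moves and 4 right-moves in some order.
With no other constraints that would be C(8,4) = 70 routes.
Split at 6 and multiply the segment counts (each segment already excludes blocked cells): 1→6: 1; 6→25: 22; product = 22.
That gives 22 routes.

22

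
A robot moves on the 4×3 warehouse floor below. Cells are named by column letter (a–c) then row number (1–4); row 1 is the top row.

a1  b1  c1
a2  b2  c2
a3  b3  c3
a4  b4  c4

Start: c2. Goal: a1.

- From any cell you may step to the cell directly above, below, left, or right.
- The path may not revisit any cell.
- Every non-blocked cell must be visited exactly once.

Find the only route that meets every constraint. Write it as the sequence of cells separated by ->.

Need to visit all 12 open cells exactly once, starting at c2 and ending at a1.
Cell c4 has only two open neighbours (c3 and b4), so the path must pass straight through it: one of those is the cell it's entered from and the other is where it exits.
Route from c2: up to c1, left to b1, 2× down (reaching b3), right to c3, down to c4, 2× left (reaching a4), 3× up (reaching a1) — 11 moves in all.
Check: all 12 open cells covered.

c2 -> c1 -> b1 -> b2 -> b3 -> c3 -> c4 -> b4 -> a4 -> a3 -> a2 -> a1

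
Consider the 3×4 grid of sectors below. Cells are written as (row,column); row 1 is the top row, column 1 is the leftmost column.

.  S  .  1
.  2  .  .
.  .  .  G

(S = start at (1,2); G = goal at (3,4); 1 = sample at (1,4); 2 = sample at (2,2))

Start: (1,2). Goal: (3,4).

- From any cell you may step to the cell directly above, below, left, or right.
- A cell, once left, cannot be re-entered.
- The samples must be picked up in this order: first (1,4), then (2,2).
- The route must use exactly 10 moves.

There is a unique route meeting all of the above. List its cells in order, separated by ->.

The waypoints must appear in the order (1,4), (2,2), with no cell reused.
Route from (1,2): 2× right (reaching (1,4)), down to (2,4), 3× left (reaching (2,1)), down to (3,1), 3× right (reaching (3,4)) — 10 moves in all.
Check: order respected (1 at step 2, 2 at step 5); 10 moves as required.

(1,2) -> (1,3) -> (1,4) -> (2,4) -> (2,3) -> (2,2) -> (2,1) -> (3,1) -> (3,2) -> (3,3) -> (3,4)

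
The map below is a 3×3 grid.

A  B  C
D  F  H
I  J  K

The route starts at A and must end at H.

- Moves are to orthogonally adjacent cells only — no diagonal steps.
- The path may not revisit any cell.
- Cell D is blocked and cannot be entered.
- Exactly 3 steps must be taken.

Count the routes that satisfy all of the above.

Need simple routes of exactly 3 moves from A to H (Manhattan distance 3, so 0 moves are spent on a detour and 0 undoing it).
Enumerating: A B F H | A B C H.
That gives 2 routes.

2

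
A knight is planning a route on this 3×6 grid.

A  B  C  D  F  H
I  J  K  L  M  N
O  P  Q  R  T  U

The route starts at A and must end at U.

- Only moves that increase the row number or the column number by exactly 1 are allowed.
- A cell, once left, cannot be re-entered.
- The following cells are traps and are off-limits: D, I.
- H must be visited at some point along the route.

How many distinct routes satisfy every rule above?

A right/down-only route from A to U makes exactly 2 down-moves and 5 right-moves in some order.
With no other constraints that would be C(7,2) = 21 routes.
Split at H and multiply the segment counts (each segment already excludes blocked cells): A→H: 0; H→U: 1; product = 0.
No route satisfies every constraint, so the count is 0.

0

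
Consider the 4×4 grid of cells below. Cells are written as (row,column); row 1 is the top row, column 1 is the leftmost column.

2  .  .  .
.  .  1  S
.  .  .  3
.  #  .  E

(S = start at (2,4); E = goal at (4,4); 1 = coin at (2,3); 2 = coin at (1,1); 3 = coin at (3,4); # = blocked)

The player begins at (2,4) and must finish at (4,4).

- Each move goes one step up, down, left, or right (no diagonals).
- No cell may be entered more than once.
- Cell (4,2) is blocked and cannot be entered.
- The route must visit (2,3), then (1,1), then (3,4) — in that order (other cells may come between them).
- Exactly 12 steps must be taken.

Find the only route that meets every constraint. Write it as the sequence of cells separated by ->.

The waypoints must appear in the order (2,3), (1,1), (3,4), with no cell reused.
Route from (2,4): up to (1,4), left to (1,3), down to (2,3), left to (2,2), up to (1,2), left to (1,1), 2× down (reaching (3,1)), 3× right (reaching (3,4)), down to (4,4) — 12 moves in all.
Check: order respected (1 at step 3, 2 at step 6, 3 at step 11); 12 moves as required.

(2,4) -> (1,4) -> (1,3) -> (2,3) -> (2,2) -> (1,2) -> (1,1) -> (2,1) -> (3,1) -> (3,2) -> (3,3) -> (3,4) -> (4,4)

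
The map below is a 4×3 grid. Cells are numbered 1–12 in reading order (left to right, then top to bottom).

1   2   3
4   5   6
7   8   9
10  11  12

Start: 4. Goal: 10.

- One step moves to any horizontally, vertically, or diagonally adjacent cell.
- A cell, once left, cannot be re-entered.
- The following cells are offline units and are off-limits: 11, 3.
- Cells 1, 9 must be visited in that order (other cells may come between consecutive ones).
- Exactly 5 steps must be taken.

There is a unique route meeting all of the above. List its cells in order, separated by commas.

The waypoints must appear in the order 1, 9, with no cell reused.
Route from 4: up to 1, 2× down-right (reaching 9), left to 8, down-left to 10 — 5 moves in all.
Check: order respected (1 at step 1, 9 at step 3); 5 moves as required.

4, 1, 5, 9, 8, 10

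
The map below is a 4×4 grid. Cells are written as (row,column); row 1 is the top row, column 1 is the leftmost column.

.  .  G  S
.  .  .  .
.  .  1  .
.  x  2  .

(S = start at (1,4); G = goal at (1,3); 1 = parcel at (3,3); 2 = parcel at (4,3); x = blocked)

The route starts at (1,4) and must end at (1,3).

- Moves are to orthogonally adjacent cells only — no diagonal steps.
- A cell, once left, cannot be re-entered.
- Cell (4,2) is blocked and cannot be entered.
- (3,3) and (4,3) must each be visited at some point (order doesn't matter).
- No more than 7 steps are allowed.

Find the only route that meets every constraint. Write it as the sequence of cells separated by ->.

(1,4) -> (2,4) -> (3,4) -> (4,4) -> (4,3) -> (3,3) -> (2,3) -> (1,3)

The 7-move cap with required stops at (3,3), (4,3) leaves no slack for detours.
Route from (1,4): 3× down (reaching (4,4)), left to (4,3), 3× up (reaching (1,3)) — 7 moves in all.
Check: all required cells visited; 7 ≤ 7 moves.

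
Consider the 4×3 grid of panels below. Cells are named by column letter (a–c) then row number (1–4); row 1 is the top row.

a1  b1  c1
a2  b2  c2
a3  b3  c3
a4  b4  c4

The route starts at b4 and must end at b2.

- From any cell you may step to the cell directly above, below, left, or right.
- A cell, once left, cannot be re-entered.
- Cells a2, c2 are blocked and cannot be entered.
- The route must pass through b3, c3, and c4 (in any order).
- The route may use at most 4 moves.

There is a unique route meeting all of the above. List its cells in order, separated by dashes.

b4 - c4 - c3 - b3 - b2

The budget equals the shortest possible length, so every move has to be on a shortest route through the required cells.
Route from b4: right 1 to c4, up 1 to c3, left 1 to b3, up 1 to b2 — 4 moves in all.
Check: all required cells visited; 4 ≤ 4 moves.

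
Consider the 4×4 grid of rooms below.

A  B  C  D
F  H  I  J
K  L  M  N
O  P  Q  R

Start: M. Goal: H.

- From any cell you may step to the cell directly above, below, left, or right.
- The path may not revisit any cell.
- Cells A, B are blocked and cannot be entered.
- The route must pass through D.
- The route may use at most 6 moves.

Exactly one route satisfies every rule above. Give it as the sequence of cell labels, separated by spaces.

Any route must reach D and still end at H within 6 moves, so the order of the required stops is forced.
Route from M: right 1 to N, up 2 to D, left 1 to C, down 1 to I, left 1 to H — 6 moves in all.
Check: all required cells visited; 6 ≤ 6 moves.

M N J D C I H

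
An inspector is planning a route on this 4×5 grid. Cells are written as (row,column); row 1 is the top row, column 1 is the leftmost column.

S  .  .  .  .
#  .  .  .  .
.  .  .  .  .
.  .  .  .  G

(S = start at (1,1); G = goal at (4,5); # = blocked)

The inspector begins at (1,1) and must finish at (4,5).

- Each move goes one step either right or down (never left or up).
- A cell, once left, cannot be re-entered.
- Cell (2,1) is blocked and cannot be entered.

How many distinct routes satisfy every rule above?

20

A right/down-only route from (1,1) to (4,5) makes exactly 3 down-moves and 4 right-moves in some order.
With no other constraints that would be C(7,3) = 35 routes.
Subtract routes through each blocked cell (inclusion–exclusion for overlaps): − through (2,1): 15 → 20.
That gives 20 routes.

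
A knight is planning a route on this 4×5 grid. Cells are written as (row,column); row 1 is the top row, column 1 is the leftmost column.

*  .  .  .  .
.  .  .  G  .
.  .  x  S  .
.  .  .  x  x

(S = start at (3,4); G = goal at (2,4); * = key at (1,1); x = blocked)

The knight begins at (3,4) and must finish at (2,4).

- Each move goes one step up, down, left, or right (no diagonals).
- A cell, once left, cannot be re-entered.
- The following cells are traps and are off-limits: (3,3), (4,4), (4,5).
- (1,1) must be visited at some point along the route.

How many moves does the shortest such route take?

11

Any route passes through (1,1) somewhere between (3,4) and (2,4). Summing Manhattan distances along the two legs ((3,4) → (1,1) → (2,4)) gives a lower bound of 5 + 4 = 9 moves.
The shortest route satisfying every rule uses 11 moves: (3,4) → (3,5) → (2,5) → (1,5) → (1,4) → (1,3) → (1,2) → (1,1) → (2,1) → (2,2) → (2,3) → (2,4).
The bound of 9 isn't tight here; checking systematically, no route of length 9 through 10 satisfies every constraint, so 11 is the minimum.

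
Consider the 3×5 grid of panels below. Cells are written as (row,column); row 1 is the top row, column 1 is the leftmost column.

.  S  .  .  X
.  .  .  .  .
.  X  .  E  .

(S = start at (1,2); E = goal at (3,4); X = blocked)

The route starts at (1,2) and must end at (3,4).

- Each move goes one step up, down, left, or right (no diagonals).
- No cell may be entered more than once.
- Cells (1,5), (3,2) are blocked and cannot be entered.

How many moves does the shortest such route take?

4

The Manhattan distance from (1,2) to (3,4) is |1−3| + |2−4| = 4, so at least 4 moves are needed.
A route of 4 moves achieves this: (1,2) → (2,2) → (2,3) → (3,3) → (3,4).
Since 4 matches the lower bound, it is optimal.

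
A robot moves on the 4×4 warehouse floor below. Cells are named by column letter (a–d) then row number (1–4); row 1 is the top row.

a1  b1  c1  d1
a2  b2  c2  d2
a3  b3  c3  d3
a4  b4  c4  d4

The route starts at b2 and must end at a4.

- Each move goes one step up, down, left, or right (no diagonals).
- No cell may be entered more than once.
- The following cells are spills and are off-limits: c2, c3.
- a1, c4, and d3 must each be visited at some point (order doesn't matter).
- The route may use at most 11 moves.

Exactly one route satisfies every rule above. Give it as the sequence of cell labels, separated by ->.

Any route must reach a1, c4, and d3 and still end at a4 within 11 moves, so the order of the required stops is forced.
Route from b2: left 1 to a2, up 1 to a1, right 3 to d1, down 3 to d4, left 3 to a4 — 11 moves in all.
Check: all required cells visited; 11 ≤ 11 moves.

b2 -> a2 -> a1 -> b1 -> c1 -> d1 -> d2 -> d3 -> d4 -> c4 -> b4 -> a4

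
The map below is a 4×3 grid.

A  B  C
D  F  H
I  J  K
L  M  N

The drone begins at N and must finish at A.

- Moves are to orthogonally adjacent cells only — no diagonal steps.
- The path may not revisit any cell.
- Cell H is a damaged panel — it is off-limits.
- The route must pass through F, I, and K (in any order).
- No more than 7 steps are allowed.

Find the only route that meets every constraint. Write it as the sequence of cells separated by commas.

N, K, J, I, D, F, B, A

The budget equals the shortest possible length, so every move has to be on a shortest route through the required cells.
Route from N: up 1 to K, left 2 to I, up 1 to D, right 1 to F, up 1 to B, left 1 to A — 7 moves in all.
Check: all required cells visited; 7 ≤ 7 moves.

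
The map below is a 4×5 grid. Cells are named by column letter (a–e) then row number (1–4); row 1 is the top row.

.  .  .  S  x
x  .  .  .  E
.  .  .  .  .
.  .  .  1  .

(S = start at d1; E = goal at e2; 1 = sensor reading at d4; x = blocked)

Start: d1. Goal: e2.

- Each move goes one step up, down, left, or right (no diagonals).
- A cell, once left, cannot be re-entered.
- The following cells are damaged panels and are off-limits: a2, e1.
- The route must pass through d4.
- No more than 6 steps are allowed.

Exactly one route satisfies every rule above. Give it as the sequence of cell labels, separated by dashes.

Any route must reach d4 and still end at e2 within 6 moves, so the order of the required stops is forced.
Route from d1: 3× down (reaching d4), right to e4, 2× up (reaching e2) — 6 moves in all.
Check: all required cells visited; 6 ≤ 6 moves.

d1 - d2 - d3 - d4 - e4 - e3 - e2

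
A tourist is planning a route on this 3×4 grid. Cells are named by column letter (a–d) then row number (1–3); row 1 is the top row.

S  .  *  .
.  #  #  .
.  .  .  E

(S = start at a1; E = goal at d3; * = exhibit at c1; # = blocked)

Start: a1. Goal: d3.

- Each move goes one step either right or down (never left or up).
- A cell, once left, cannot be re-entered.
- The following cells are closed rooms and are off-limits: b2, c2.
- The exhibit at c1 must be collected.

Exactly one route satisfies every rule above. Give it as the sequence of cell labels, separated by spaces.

a1 b1 c1 d1 d2 d3

Moves only go right or down, so the column and row indices never decrease.
Route from a1: right 3 to d1, down 2 to d3 — 5 moves in all.
Check: all required cells visited.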